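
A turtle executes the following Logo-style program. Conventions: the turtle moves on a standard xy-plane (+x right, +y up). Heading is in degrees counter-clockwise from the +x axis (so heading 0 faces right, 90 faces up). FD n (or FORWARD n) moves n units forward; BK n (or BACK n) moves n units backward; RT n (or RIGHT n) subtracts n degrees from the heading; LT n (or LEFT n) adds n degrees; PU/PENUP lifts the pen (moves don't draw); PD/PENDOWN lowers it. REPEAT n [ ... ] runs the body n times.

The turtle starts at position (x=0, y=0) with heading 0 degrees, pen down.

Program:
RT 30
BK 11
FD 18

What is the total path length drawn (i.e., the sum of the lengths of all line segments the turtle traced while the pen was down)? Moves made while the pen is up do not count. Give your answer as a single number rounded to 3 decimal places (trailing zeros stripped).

Executing turtle program step by step:
Start: pos=(0,0), heading=0, pen down
RT 30: heading 0 -> 330
BK 11: (0,0) -> (-9.526,5.5) [heading=330, draw]
FD 18: (-9.526,5.5) -> (6.062,-3.5) [heading=330, draw]
Final: pos=(6.062,-3.5), heading=330, 2 segment(s) drawn

Segment lengths:
  seg 1: (0,0) -> (-9.526,5.5), length = 11
  seg 2: (-9.526,5.5) -> (6.062,-3.5), length = 18
Total = 29

Answer: 29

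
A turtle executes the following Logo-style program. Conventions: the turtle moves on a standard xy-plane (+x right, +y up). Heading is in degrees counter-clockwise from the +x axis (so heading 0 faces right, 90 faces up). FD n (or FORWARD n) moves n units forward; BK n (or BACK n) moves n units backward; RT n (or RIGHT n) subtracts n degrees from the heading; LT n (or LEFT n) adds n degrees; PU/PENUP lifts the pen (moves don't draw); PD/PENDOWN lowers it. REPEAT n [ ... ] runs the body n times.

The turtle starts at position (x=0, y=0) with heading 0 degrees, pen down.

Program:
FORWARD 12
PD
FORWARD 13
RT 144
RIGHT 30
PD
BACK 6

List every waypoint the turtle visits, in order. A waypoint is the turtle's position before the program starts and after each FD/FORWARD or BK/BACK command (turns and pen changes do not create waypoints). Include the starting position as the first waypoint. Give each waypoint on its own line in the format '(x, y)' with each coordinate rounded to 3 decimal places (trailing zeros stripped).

Answer: (0, 0)
(12, 0)
(25, 0)
(30.967, 0.627)

Derivation:
Executing turtle program step by step:
Start: pos=(0,0), heading=0, pen down
FD 12: (0,0) -> (12,0) [heading=0, draw]
PD: pen down
FD 13: (12,0) -> (25,0) [heading=0, draw]
RT 144: heading 0 -> 216
RT 30: heading 216 -> 186
PD: pen down
BK 6: (25,0) -> (30.967,0.627) [heading=186, draw]
Final: pos=(30.967,0.627), heading=186, 3 segment(s) drawn
Waypoints (4 total):
(0, 0)
(12, 0)
(25, 0)
(30.967, 0.627)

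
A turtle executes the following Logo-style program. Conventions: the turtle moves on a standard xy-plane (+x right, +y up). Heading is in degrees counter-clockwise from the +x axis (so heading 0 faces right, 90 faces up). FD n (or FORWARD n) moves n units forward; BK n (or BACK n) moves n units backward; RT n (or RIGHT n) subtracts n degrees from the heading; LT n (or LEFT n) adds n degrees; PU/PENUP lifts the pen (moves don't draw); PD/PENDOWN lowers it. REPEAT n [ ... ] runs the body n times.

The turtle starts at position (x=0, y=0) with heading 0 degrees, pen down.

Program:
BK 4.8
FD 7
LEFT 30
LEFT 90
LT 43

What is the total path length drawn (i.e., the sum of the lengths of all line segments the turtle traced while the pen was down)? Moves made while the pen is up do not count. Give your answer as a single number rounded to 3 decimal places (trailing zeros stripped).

Executing turtle program step by step:
Start: pos=(0,0), heading=0, pen down
BK 4.8: (0,0) -> (-4.8,0) [heading=0, draw]
FD 7: (-4.8,0) -> (2.2,0) [heading=0, draw]
LT 30: heading 0 -> 30
LT 90: heading 30 -> 120
LT 43: heading 120 -> 163
Final: pos=(2.2,0), heading=163, 2 segment(s) drawn

Segment lengths:
  seg 1: (0,0) -> (-4.8,0), length = 4.8
  seg 2: (-4.8,0) -> (2.2,0), length = 7
Total = 11.8

Answer: 11.8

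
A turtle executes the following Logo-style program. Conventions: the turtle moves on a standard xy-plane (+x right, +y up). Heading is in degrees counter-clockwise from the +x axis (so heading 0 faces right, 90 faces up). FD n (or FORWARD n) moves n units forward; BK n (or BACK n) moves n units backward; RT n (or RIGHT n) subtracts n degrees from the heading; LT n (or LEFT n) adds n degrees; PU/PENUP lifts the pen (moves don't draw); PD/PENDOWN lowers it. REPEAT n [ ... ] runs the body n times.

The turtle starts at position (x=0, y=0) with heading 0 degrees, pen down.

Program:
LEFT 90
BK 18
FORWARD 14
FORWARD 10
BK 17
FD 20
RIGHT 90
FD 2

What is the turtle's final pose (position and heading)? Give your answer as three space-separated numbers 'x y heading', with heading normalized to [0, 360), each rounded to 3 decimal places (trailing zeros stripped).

Answer: 2 9 0

Derivation:
Executing turtle program step by step:
Start: pos=(0,0), heading=0, pen down
LT 90: heading 0 -> 90
BK 18: (0,0) -> (0,-18) [heading=90, draw]
FD 14: (0,-18) -> (0,-4) [heading=90, draw]
FD 10: (0,-4) -> (0,6) [heading=90, draw]
BK 17: (0,6) -> (0,-11) [heading=90, draw]
FD 20: (0,-11) -> (0,9) [heading=90, draw]
RT 90: heading 90 -> 0
FD 2: (0,9) -> (2,9) [heading=0, draw]
Final: pos=(2,9), heading=0, 6 segment(s) drawn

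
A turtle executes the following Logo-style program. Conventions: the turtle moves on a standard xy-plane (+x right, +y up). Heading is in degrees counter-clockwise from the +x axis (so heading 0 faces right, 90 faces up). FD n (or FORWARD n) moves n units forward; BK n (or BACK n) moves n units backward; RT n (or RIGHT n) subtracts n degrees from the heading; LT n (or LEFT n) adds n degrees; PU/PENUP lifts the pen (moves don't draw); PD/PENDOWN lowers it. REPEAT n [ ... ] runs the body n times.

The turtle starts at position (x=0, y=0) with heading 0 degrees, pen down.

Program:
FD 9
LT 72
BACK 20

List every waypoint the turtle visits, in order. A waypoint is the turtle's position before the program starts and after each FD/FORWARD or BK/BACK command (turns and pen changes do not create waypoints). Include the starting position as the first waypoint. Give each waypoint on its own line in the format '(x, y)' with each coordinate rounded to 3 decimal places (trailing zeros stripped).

Answer: (0, 0)
(9, 0)
(2.82, -19.021)

Derivation:
Executing turtle program step by step:
Start: pos=(0,0), heading=0, pen down
FD 9: (0,0) -> (9,0) [heading=0, draw]
LT 72: heading 0 -> 72
BK 20: (9,0) -> (2.82,-19.021) [heading=72, draw]
Final: pos=(2.82,-19.021), heading=72, 2 segment(s) drawn
Waypoints (3 total):
(0, 0)
(9, 0)
(2.82, -19.021)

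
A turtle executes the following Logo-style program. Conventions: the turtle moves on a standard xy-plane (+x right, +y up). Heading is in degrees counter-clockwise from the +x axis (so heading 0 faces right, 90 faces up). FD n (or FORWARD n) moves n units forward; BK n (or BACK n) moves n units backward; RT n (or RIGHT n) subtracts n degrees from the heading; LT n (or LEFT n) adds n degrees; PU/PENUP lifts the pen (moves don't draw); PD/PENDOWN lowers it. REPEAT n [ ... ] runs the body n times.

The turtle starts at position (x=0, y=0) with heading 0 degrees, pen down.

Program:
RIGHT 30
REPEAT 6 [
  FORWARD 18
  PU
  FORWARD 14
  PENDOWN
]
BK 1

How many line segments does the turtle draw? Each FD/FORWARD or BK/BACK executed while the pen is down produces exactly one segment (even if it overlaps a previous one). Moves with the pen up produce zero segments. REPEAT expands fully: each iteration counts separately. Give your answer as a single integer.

Executing turtle program step by step:
Start: pos=(0,0), heading=0, pen down
RT 30: heading 0 -> 330
REPEAT 6 [
  -- iteration 1/6 --
  FD 18: (0,0) -> (15.588,-9) [heading=330, draw]
  PU: pen up
  FD 14: (15.588,-9) -> (27.713,-16) [heading=330, move]
  PD: pen down
  -- iteration 2/6 --
  FD 18: (27.713,-16) -> (43.301,-25) [heading=330, draw]
  PU: pen up
  FD 14: (43.301,-25) -> (55.426,-32) [heading=330, move]
  PD: pen down
  -- iteration 3/6 --
  FD 18: (55.426,-32) -> (71.014,-41) [heading=330, draw]
  PU: pen up
  FD 14: (71.014,-41) -> (83.138,-48) [heading=330, move]
  PD: pen down
  -- iteration 4/6 --
  FD 18: (83.138,-48) -> (98.727,-57) [heading=330, draw]
  PU: pen up
  FD 14: (98.727,-57) -> (110.851,-64) [heading=330, move]
  PD: pen down
  -- iteration 5/6 --
  FD 18: (110.851,-64) -> (126.44,-73) [heading=330, draw]
  PU: pen up
  FD 14: (126.44,-73) -> (138.564,-80) [heading=330, move]
  PD: pen down
  -- iteration 6/6 --
  FD 18: (138.564,-80) -> (154.153,-89) [heading=330, draw]
  PU: pen up
  FD 14: (154.153,-89) -> (166.277,-96) [heading=330, move]
  PD: pen down
]
BK 1: (166.277,-96) -> (165.411,-95.5) [heading=330, draw]
Final: pos=(165.411,-95.5), heading=330, 7 segment(s) drawn
Segments drawn: 7

Answer: 7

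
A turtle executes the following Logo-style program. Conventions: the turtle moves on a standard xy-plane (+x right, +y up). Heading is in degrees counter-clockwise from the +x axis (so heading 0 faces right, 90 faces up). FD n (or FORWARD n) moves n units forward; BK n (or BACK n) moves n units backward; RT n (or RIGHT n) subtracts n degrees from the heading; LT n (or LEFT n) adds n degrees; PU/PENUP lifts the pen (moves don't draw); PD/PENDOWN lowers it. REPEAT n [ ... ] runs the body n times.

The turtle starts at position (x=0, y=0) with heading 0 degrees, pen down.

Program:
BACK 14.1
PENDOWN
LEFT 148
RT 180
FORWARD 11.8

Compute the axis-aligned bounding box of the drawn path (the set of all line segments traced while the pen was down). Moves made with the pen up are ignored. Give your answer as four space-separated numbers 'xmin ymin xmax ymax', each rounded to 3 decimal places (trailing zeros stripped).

Executing turtle program step by step:
Start: pos=(0,0), heading=0, pen down
BK 14.1: (0,0) -> (-14.1,0) [heading=0, draw]
PD: pen down
LT 148: heading 0 -> 148
RT 180: heading 148 -> 328
FD 11.8: (-14.1,0) -> (-4.093,-6.253) [heading=328, draw]
Final: pos=(-4.093,-6.253), heading=328, 2 segment(s) drawn

Segment endpoints: x in {-14.1, -4.093, 0}, y in {-6.253, 0}
xmin=-14.1, ymin=-6.253, xmax=0, ymax=0

Answer: -14.1 -6.253 0 0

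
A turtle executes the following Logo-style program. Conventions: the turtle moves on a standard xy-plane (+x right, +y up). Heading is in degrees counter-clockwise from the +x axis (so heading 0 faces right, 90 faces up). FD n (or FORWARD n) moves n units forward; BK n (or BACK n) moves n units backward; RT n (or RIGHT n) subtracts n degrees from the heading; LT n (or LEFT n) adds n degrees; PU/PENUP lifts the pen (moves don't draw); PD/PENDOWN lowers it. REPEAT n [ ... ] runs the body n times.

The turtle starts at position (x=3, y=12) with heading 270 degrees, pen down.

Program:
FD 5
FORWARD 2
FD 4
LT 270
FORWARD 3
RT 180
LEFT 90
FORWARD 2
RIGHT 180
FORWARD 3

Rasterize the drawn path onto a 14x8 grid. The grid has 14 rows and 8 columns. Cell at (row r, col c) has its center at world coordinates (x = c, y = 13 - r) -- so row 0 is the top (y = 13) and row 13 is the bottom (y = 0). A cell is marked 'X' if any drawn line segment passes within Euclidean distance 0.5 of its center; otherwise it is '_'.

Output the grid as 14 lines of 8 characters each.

Segment 0: (3,12) -> (3,7)
Segment 1: (3,7) -> (3,5)
Segment 2: (3,5) -> (3,1)
Segment 3: (3,1) -> (-0,1)
Segment 4: (-0,1) -> (-0,3)
Segment 5: (-0,3) -> (-0,0)

Answer: ________
___X____
___X____
___X____
___X____
___X____
___X____
___X____
___X____
___X____
X__X____
X__X____
XXXX____
X_______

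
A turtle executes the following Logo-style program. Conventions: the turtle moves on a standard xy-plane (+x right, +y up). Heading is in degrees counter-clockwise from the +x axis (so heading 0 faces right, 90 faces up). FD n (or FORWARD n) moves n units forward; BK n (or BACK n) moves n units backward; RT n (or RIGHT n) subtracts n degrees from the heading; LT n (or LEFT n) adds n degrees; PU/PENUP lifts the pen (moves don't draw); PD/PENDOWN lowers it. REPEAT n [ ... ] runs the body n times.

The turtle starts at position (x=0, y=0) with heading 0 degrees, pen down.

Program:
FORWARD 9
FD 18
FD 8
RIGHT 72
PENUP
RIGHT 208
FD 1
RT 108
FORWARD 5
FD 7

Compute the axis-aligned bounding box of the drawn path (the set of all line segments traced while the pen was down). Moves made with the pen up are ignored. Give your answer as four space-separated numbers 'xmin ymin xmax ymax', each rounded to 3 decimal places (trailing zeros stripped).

Answer: 0 0 35 0

Derivation:
Executing turtle program step by step:
Start: pos=(0,0), heading=0, pen down
FD 9: (0,0) -> (9,0) [heading=0, draw]
FD 18: (9,0) -> (27,0) [heading=0, draw]
FD 8: (27,0) -> (35,0) [heading=0, draw]
RT 72: heading 0 -> 288
PU: pen up
RT 208: heading 288 -> 80
FD 1: (35,0) -> (35.174,0.985) [heading=80, move]
RT 108: heading 80 -> 332
FD 5: (35.174,0.985) -> (39.588,-1.363) [heading=332, move]
FD 7: (39.588,-1.363) -> (45.769,-4.649) [heading=332, move]
Final: pos=(45.769,-4.649), heading=332, 3 segment(s) drawn

Segment endpoints: x in {0, 9, 27, 35}, y in {0}
xmin=0, ymin=0, xmax=35, ymax=0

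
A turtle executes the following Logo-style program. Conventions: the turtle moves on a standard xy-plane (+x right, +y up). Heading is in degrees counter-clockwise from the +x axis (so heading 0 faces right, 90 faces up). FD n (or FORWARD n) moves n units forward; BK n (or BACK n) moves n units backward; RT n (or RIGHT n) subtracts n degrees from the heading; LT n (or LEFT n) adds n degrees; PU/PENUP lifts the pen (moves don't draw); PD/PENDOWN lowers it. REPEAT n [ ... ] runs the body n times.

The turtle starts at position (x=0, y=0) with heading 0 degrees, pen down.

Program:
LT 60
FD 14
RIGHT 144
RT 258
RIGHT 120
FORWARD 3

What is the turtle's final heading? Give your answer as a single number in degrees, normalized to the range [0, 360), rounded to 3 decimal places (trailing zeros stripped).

Answer: 258

Derivation:
Executing turtle program step by step:
Start: pos=(0,0), heading=0, pen down
LT 60: heading 0 -> 60
FD 14: (0,0) -> (7,12.124) [heading=60, draw]
RT 144: heading 60 -> 276
RT 258: heading 276 -> 18
RT 120: heading 18 -> 258
FD 3: (7,12.124) -> (6.376,9.19) [heading=258, draw]
Final: pos=(6.376,9.19), heading=258, 2 segment(s) drawn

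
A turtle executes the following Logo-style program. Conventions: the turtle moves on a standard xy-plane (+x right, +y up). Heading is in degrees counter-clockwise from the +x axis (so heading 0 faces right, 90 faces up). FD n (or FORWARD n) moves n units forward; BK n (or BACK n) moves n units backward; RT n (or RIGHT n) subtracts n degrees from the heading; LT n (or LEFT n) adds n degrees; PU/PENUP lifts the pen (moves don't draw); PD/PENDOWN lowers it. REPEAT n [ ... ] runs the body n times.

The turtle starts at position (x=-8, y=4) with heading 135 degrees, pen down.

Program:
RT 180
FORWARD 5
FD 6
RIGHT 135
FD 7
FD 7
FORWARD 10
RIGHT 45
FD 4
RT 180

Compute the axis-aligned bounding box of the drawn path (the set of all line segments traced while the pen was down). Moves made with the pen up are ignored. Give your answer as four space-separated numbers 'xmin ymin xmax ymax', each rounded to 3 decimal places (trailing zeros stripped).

Answer: -27.05 -3.778 -0.222 4

Derivation:
Executing turtle program step by step:
Start: pos=(-8,4), heading=135, pen down
RT 180: heading 135 -> 315
FD 5: (-8,4) -> (-4.464,0.464) [heading=315, draw]
FD 6: (-4.464,0.464) -> (-0.222,-3.778) [heading=315, draw]
RT 135: heading 315 -> 180
FD 7: (-0.222,-3.778) -> (-7.222,-3.778) [heading=180, draw]
FD 7: (-7.222,-3.778) -> (-14.222,-3.778) [heading=180, draw]
FD 10: (-14.222,-3.778) -> (-24.222,-3.778) [heading=180, draw]
RT 45: heading 180 -> 135
FD 4: (-24.222,-3.778) -> (-27.05,-0.95) [heading=135, draw]
RT 180: heading 135 -> 315
Final: pos=(-27.05,-0.95), heading=315, 6 segment(s) drawn

Segment endpoints: x in {-27.05, -24.222, -14.222, -8, -7.222, -4.464, -0.222}, y in {-3.778, -3.778, -3.778, -3.778, -0.95, 0.464, 4}
xmin=-27.05, ymin=-3.778, xmax=-0.222, ymax=4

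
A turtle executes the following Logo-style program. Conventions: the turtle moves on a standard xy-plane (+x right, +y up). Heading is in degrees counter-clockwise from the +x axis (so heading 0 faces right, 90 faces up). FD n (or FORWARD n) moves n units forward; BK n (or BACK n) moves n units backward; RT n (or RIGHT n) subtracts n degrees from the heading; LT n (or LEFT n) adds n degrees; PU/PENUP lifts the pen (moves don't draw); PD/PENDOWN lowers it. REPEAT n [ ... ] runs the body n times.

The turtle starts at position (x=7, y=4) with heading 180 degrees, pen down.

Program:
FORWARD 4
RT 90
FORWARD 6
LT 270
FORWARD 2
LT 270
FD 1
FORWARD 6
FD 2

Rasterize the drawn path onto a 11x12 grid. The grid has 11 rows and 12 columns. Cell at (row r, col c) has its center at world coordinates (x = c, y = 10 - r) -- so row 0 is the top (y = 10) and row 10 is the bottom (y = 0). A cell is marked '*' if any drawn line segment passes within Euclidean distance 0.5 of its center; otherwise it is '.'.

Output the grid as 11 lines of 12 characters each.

Segment 0: (7,4) -> (3,4)
Segment 1: (3,4) -> (3,10)
Segment 2: (3,10) -> (5,10)
Segment 3: (5,10) -> (5,9)
Segment 4: (5,9) -> (5,3)
Segment 5: (5,3) -> (5,1)

Answer: ...***......
...*.*......
...*.*......
...*.*......
...*.*......
...*.*......
...*****....
.....*......
.....*......
.....*......
............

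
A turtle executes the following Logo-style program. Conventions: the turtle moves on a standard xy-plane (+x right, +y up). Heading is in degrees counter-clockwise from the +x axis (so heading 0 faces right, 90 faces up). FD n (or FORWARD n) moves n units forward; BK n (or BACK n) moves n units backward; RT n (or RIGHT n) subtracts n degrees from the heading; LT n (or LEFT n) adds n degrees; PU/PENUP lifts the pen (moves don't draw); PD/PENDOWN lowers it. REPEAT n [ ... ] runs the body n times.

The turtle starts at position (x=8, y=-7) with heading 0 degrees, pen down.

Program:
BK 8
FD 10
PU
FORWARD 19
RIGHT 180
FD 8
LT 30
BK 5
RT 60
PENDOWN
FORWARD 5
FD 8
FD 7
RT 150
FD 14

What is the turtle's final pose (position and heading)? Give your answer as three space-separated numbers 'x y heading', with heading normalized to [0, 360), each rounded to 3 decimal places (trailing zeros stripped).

Answer: 22.01 5.5 0

Derivation:
Executing turtle program step by step:
Start: pos=(8,-7), heading=0, pen down
BK 8: (8,-7) -> (0,-7) [heading=0, draw]
FD 10: (0,-7) -> (10,-7) [heading=0, draw]
PU: pen up
FD 19: (10,-7) -> (29,-7) [heading=0, move]
RT 180: heading 0 -> 180
FD 8: (29,-7) -> (21,-7) [heading=180, move]
LT 30: heading 180 -> 210
BK 5: (21,-7) -> (25.33,-4.5) [heading=210, move]
RT 60: heading 210 -> 150
PD: pen down
FD 5: (25.33,-4.5) -> (21,-2) [heading=150, draw]
FD 8: (21,-2) -> (14.072,2) [heading=150, draw]
FD 7: (14.072,2) -> (8.01,5.5) [heading=150, draw]
RT 150: heading 150 -> 0
FD 14: (8.01,5.5) -> (22.01,5.5) [heading=0, draw]
Final: pos=(22.01,5.5), heading=0, 6 segment(s) drawn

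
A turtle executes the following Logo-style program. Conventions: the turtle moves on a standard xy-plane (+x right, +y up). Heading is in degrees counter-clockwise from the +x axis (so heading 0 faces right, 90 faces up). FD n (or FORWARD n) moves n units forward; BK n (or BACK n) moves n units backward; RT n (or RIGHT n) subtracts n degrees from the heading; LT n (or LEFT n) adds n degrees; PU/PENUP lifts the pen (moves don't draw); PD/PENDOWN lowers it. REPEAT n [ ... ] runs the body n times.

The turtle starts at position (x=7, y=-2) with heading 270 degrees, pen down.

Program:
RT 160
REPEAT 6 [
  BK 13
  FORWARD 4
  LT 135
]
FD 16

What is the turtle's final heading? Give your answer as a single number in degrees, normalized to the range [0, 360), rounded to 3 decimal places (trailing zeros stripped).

Answer: 200

Derivation:
Executing turtle program step by step:
Start: pos=(7,-2), heading=270, pen down
RT 160: heading 270 -> 110
REPEAT 6 [
  -- iteration 1/6 --
  BK 13: (7,-2) -> (11.446,-14.216) [heading=110, draw]
  FD 4: (11.446,-14.216) -> (10.078,-10.457) [heading=110, draw]
  LT 135: heading 110 -> 245
  -- iteration 2/6 --
  BK 13: (10.078,-10.457) -> (15.572,1.325) [heading=245, draw]
  FD 4: (15.572,1.325) -> (13.882,-2.3) [heading=245, draw]
  LT 135: heading 245 -> 20
  -- iteration 3/6 --
  BK 13: (13.882,-2.3) -> (1.666,-6.747) [heading=20, draw]
  FD 4: (1.666,-6.747) -> (5.425,-5.379) [heading=20, draw]
  LT 135: heading 20 -> 155
  -- iteration 4/6 --
  BK 13: (5.425,-5.379) -> (17.207,-10.873) [heading=155, draw]
  FD 4: (17.207,-10.873) -> (13.581,-9.182) [heading=155, draw]
  LT 135: heading 155 -> 290
  -- iteration 5/6 --
  BK 13: (13.581,-9.182) -> (9.135,3.034) [heading=290, draw]
  FD 4: (9.135,3.034) -> (10.503,-0.725) [heading=290, draw]
  LT 135: heading 290 -> 65
  -- iteration 6/6 --
  BK 13: (10.503,-0.725) -> (5.009,-12.507) [heading=65, draw]
  FD 4: (5.009,-12.507) -> (6.7,-8.882) [heading=65, draw]
  LT 135: heading 65 -> 200
]
FD 16: (6.7,-8.882) -> (-8.336,-14.354) [heading=200, draw]
Final: pos=(-8.336,-14.354), heading=200, 13 segment(s) drawn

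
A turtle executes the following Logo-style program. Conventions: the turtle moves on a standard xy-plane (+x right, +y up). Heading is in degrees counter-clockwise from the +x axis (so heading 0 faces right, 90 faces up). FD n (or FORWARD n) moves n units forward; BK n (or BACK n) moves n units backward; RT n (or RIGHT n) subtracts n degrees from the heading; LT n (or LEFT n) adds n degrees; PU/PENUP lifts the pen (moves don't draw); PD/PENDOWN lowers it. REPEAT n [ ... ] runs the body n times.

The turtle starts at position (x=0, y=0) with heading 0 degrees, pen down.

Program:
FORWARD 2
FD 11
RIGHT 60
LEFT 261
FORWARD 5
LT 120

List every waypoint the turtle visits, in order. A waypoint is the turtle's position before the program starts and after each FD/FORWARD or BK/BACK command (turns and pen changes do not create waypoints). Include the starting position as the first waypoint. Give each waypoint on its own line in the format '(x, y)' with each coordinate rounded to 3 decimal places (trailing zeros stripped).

Executing turtle program step by step:
Start: pos=(0,0), heading=0, pen down
FD 2: (0,0) -> (2,0) [heading=0, draw]
FD 11: (2,0) -> (13,0) [heading=0, draw]
RT 60: heading 0 -> 300
LT 261: heading 300 -> 201
FD 5: (13,0) -> (8.332,-1.792) [heading=201, draw]
LT 120: heading 201 -> 321
Final: pos=(8.332,-1.792), heading=321, 3 segment(s) drawn
Waypoints (4 total):
(0, 0)
(2, 0)
(13, 0)
(8.332, -1.792)

Answer: (0, 0)
(2, 0)
(13, 0)
(8.332, -1.792)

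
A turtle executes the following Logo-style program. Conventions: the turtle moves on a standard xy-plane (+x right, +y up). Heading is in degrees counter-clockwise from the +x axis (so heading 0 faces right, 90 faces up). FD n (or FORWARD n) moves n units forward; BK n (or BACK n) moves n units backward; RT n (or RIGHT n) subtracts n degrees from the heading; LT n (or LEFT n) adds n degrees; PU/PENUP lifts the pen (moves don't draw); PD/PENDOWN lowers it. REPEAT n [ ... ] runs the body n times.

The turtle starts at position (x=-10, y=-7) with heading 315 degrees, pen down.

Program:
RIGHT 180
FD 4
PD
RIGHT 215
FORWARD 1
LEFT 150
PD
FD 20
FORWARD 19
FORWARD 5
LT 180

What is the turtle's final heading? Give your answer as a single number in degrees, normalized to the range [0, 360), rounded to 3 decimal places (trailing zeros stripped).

Executing turtle program step by step:
Start: pos=(-10,-7), heading=315, pen down
RT 180: heading 315 -> 135
FD 4: (-10,-7) -> (-12.828,-4.172) [heading=135, draw]
PD: pen down
RT 215: heading 135 -> 280
FD 1: (-12.828,-4.172) -> (-12.655,-5.156) [heading=280, draw]
LT 150: heading 280 -> 70
PD: pen down
FD 20: (-12.655,-5.156) -> (-5.814,13.637) [heading=70, draw]
FD 19: (-5.814,13.637) -> (0.684,31.492) [heading=70, draw]
FD 5: (0.684,31.492) -> (2.394,36.19) [heading=70, draw]
LT 180: heading 70 -> 250
Final: pos=(2.394,36.19), heading=250, 5 segment(s) drawn

Answer: 250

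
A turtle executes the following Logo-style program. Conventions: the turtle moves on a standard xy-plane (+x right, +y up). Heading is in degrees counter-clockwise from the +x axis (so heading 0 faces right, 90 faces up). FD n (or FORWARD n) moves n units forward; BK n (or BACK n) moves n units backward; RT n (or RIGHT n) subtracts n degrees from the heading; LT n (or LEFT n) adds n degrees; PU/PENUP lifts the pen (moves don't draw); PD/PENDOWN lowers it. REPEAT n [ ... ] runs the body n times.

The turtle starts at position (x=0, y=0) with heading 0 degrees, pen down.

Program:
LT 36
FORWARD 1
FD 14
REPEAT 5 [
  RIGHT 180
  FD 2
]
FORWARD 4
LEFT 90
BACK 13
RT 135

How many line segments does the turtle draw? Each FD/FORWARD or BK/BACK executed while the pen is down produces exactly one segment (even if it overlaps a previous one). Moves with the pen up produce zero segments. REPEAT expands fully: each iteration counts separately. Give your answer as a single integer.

Answer: 9

Derivation:
Executing turtle program step by step:
Start: pos=(0,0), heading=0, pen down
LT 36: heading 0 -> 36
FD 1: (0,0) -> (0.809,0.588) [heading=36, draw]
FD 14: (0.809,0.588) -> (12.135,8.817) [heading=36, draw]
REPEAT 5 [
  -- iteration 1/5 --
  RT 180: heading 36 -> 216
  FD 2: (12.135,8.817) -> (10.517,7.641) [heading=216, draw]
  -- iteration 2/5 --
  RT 180: heading 216 -> 36
  FD 2: (10.517,7.641) -> (12.135,8.817) [heading=36, draw]
  -- iteration 3/5 --
  RT 180: heading 36 -> 216
  FD 2: (12.135,8.817) -> (10.517,7.641) [heading=216, draw]
  -- iteration 4/5 --
  RT 180: heading 216 -> 36
  FD 2: (10.517,7.641) -> (12.135,8.817) [heading=36, draw]
  -- iteration 5/5 --
  RT 180: heading 36 -> 216
  FD 2: (12.135,8.817) -> (10.517,7.641) [heading=216, draw]
]
FD 4: (10.517,7.641) -> (7.281,5.29) [heading=216, draw]
LT 90: heading 216 -> 306
BK 13: (7.281,5.29) -> (-0.36,15.807) [heading=306, draw]
RT 135: heading 306 -> 171
Final: pos=(-0.36,15.807), heading=171, 9 segment(s) drawn
Segments drawn: 9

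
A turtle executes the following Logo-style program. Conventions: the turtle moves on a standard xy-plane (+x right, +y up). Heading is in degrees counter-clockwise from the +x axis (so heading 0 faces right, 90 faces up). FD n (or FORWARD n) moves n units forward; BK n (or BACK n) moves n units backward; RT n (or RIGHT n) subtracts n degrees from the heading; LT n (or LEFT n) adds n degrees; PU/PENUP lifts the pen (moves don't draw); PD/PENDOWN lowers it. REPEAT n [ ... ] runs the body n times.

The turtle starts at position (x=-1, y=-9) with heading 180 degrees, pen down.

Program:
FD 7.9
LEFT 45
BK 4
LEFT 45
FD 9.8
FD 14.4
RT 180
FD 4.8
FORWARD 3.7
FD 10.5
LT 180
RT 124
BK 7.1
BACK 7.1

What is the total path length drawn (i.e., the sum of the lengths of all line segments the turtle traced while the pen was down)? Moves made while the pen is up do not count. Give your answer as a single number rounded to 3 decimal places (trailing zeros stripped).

Executing turtle program step by step:
Start: pos=(-1,-9), heading=180, pen down
FD 7.9: (-1,-9) -> (-8.9,-9) [heading=180, draw]
LT 45: heading 180 -> 225
BK 4: (-8.9,-9) -> (-6.072,-6.172) [heading=225, draw]
LT 45: heading 225 -> 270
FD 9.8: (-6.072,-6.172) -> (-6.072,-15.972) [heading=270, draw]
FD 14.4: (-6.072,-15.972) -> (-6.072,-30.372) [heading=270, draw]
RT 180: heading 270 -> 90
FD 4.8: (-6.072,-30.372) -> (-6.072,-25.572) [heading=90, draw]
FD 3.7: (-6.072,-25.572) -> (-6.072,-21.872) [heading=90, draw]
FD 10.5: (-6.072,-21.872) -> (-6.072,-11.372) [heading=90, draw]
LT 180: heading 90 -> 270
RT 124: heading 270 -> 146
BK 7.1: (-6.072,-11.372) -> (-0.185,-15.342) [heading=146, draw]
BK 7.1: (-0.185,-15.342) -> (5.701,-19.312) [heading=146, draw]
Final: pos=(5.701,-19.312), heading=146, 9 segment(s) drawn

Segment lengths:
  seg 1: (-1,-9) -> (-8.9,-9), length = 7.9
  seg 2: (-8.9,-9) -> (-6.072,-6.172), length = 4
  seg 3: (-6.072,-6.172) -> (-6.072,-15.972), length = 9.8
  seg 4: (-6.072,-15.972) -> (-6.072,-30.372), length = 14.4
  seg 5: (-6.072,-30.372) -> (-6.072,-25.572), length = 4.8
  seg 6: (-6.072,-25.572) -> (-6.072,-21.872), length = 3.7
  seg 7: (-6.072,-21.872) -> (-6.072,-11.372), length = 10.5
  seg 8: (-6.072,-11.372) -> (-0.185,-15.342), length = 7.1
  seg 9: (-0.185,-15.342) -> (5.701,-19.312), length = 7.1
Total = 69.3

Answer: 69.3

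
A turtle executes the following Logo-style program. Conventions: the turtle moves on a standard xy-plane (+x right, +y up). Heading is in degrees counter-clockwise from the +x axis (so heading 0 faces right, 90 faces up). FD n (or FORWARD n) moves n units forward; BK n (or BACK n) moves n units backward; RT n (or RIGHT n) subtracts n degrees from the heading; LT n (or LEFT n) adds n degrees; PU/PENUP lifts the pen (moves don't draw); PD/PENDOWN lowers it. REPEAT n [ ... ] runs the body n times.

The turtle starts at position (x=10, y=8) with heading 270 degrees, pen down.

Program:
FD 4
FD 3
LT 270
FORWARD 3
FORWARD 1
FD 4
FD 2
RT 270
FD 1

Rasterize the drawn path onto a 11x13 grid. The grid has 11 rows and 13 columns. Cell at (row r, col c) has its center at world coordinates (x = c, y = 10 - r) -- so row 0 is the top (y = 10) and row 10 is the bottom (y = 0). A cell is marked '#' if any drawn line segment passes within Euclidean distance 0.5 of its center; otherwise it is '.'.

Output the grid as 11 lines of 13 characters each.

Segment 0: (10,8) -> (10,4)
Segment 1: (10,4) -> (10,1)
Segment 2: (10,1) -> (7,1)
Segment 3: (7,1) -> (6,1)
Segment 4: (6,1) -> (2,1)
Segment 5: (2,1) -> (0,1)
Segment 6: (0,1) -> (-0,0)

Answer: .............
.............
..........#..
..........#..
..........#..
..........#..
..........#..
..........#..
..........#..
###########..
#............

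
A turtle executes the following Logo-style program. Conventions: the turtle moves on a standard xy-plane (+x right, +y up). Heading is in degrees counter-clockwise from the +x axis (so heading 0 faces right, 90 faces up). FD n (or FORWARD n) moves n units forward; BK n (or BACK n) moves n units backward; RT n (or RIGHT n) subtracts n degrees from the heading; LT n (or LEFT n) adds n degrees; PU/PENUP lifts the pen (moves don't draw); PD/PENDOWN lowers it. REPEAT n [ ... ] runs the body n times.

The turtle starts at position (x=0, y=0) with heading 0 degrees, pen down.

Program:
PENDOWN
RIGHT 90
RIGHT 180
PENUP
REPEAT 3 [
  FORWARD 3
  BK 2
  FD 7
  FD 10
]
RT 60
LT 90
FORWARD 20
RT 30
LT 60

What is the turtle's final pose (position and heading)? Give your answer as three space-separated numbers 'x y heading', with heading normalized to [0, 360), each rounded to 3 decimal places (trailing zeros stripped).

Answer: -10 71.321 150

Derivation:
Executing turtle program step by step:
Start: pos=(0,0), heading=0, pen down
PD: pen down
RT 90: heading 0 -> 270
RT 180: heading 270 -> 90
PU: pen up
REPEAT 3 [
  -- iteration 1/3 --
  FD 3: (0,0) -> (0,3) [heading=90, move]
  BK 2: (0,3) -> (0,1) [heading=90, move]
  FD 7: (0,1) -> (0,8) [heading=90, move]
  FD 10: (0,8) -> (0,18) [heading=90, move]
  -- iteration 2/3 --
  FD 3: (0,18) -> (0,21) [heading=90, move]
  BK 2: (0,21) -> (0,19) [heading=90, move]
  FD 7: (0,19) -> (0,26) [heading=90, move]
  FD 10: (0,26) -> (0,36) [heading=90, move]
  -- iteration 3/3 --
  FD 3: (0,36) -> (0,39) [heading=90, move]
  BK 2: (0,39) -> (0,37) [heading=90, move]
  FD 7: (0,37) -> (0,44) [heading=90, move]
  FD 10: (0,44) -> (0,54) [heading=90, move]
]
RT 60: heading 90 -> 30
LT 90: heading 30 -> 120
FD 20: (0,54) -> (-10,71.321) [heading=120, move]
RT 30: heading 120 -> 90
LT 60: heading 90 -> 150
Final: pos=(-10,71.321), heading=150, 0 segment(s) drawn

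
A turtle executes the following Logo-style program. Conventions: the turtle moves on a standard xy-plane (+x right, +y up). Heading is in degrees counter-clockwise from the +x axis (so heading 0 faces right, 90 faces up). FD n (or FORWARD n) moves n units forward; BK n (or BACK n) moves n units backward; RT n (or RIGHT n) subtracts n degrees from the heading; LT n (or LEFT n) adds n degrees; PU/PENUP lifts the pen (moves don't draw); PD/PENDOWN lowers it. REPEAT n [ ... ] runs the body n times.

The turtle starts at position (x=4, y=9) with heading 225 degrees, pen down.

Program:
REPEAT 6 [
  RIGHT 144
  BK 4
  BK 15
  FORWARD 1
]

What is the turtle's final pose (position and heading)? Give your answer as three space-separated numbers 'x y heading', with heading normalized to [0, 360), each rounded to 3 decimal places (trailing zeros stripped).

Executing turtle program step by step:
Start: pos=(4,9), heading=225, pen down
REPEAT 6 [
  -- iteration 1/6 --
  RT 144: heading 225 -> 81
  BK 4: (4,9) -> (3.374,5.049) [heading=81, draw]
  BK 15: (3.374,5.049) -> (1.028,-9.766) [heading=81, draw]
  FD 1: (1.028,-9.766) -> (1.184,-8.778) [heading=81, draw]
  -- iteration 2/6 --
  RT 144: heading 81 -> 297
  BK 4: (1.184,-8.778) -> (-0.632,-5.214) [heading=297, draw]
  BK 15: (-0.632,-5.214) -> (-7.442,8.151) [heading=297, draw]
  FD 1: (-7.442,8.151) -> (-6.988,7.26) [heading=297, draw]
  -- iteration 3/6 --
  RT 144: heading 297 -> 153
  BK 4: (-6.988,7.26) -> (-3.424,5.444) [heading=153, draw]
  BK 15: (-3.424,5.444) -> (9.941,-1.366) [heading=153, draw]
  FD 1: (9.941,-1.366) -> (9.05,-0.912) [heading=153, draw]
  -- iteration 4/6 --
  RT 144: heading 153 -> 9
  BK 4: (9.05,-0.912) -> (5.1,-1.538) [heading=9, draw]
  BK 15: (5.1,-1.538) -> (-9.716,-3.884) [heading=9, draw]
  FD 1: (-9.716,-3.884) -> (-8.728,-3.728) [heading=9, draw]
  -- iteration 5/6 --
  RT 144: heading 9 -> 225
  BK 4: (-8.728,-3.728) -> (-5.899,-0.899) [heading=225, draw]
  BK 15: (-5.899,-0.899) -> (4.707,9.707) [heading=225, draw]
  FD 1: (4.707,9.707) -> (4,9) [heading=225, draw]
  -- iteration 6/6 --
  RT 144: heading 225 -> 81
  BK 4: (4,9) -> (3.374,5.049) [heading=81, draw]
  BK 15: (3.374,5.049) -> (1.028,-9.766) [heading=81, draw]
  FD 1: (1.028,-9.766) -> (1.184,-8.778) [heading=81, draw]
]
Final: pos=(1.184,-8.778), heading=81, 18 segment(s) drawn

Answer: 1.184 -8.778 81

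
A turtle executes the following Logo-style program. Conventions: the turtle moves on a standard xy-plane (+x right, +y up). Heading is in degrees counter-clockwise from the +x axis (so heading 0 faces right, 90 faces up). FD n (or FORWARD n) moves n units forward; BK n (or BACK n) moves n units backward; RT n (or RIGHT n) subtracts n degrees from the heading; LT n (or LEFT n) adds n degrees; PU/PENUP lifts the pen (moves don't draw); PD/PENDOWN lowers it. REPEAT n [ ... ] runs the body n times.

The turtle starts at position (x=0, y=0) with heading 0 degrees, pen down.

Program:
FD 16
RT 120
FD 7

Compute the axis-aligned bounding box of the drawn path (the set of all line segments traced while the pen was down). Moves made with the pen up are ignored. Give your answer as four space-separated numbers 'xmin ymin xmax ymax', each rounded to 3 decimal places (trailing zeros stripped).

Answer: 0 -6.062 16 0

Derivation:
Executing turtle program step by step:
Start: pos=(0,0), heading=0, pen down
FD 16: (0,0) -> (16,0) [heading=0, draw]
RT 120: heading 0 -> 240
FD 7: (16,0) -> (12.5,-6.062) [heading=240, draw]
Final: pos=(12.5,-6.062), heading=240, 2 segment(s) drawn

Segment endpoints: x in {0, 12.5, 16}, y in {-6.062, 0}
xmin=0, ymin=-6.062, xmax=16, ymax=0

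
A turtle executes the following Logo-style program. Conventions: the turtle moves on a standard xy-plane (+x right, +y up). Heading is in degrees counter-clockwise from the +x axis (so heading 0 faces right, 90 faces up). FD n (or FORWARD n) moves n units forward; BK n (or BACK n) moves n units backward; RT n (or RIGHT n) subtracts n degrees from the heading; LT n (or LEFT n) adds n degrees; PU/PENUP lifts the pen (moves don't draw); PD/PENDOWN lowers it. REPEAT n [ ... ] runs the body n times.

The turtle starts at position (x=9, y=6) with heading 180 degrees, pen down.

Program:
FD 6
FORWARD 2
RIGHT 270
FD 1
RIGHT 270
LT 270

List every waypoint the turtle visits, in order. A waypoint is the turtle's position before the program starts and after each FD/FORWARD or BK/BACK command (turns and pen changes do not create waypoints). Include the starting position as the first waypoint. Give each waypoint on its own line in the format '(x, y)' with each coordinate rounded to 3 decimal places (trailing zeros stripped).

Answer: (9, 6)
(3, 6)
(1, 6)
(1, 5)

Derivation:
Executing turtle program step by step:
Start: pos=(9,6), heading=180, pen down
FD 6: (9,6) -> (3,6) [heading=180, draw]
FD 2: (3,6) -> (1,6) [heading=180, draw]
RT 270: heading 180 -> 270
FD 1: (1,6) -> (1,5) [heading=270, draw]
RT 270: heading 270 -> 0
LT 270: heading 0 -> 270
Final: pos=(1,5), heading=270, 3 segment(s) drawn
Waypoints (4 total):
(9, 6)
(3, 6)
(1, 6)
(1, 5)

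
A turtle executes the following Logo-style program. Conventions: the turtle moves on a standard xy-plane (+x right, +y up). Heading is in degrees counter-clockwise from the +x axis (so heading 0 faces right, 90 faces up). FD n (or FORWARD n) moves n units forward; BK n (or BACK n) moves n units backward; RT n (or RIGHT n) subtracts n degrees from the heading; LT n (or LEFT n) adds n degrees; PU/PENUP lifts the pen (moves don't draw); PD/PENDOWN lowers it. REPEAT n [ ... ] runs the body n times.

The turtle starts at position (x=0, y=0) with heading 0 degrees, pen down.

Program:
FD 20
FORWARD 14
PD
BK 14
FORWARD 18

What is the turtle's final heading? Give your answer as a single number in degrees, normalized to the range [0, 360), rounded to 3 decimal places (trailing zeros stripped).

Executing turtle program step by step:
Start: pos=(0,0), heading=0, pen down
FD 20: (0,0) -> (20,0) [heading=0, draw]
FD 14: (20,0) -> (34,0) [heading=0, draw]
PD: pen down
BK 14: (34,0) -> (20,0) [heading=0, draw]
FD 18: (20,0) -> (38,0) [heading=0, draw]
Final: pos=(38,0), heading=0, 4 segment(s) drawn

Answer: 0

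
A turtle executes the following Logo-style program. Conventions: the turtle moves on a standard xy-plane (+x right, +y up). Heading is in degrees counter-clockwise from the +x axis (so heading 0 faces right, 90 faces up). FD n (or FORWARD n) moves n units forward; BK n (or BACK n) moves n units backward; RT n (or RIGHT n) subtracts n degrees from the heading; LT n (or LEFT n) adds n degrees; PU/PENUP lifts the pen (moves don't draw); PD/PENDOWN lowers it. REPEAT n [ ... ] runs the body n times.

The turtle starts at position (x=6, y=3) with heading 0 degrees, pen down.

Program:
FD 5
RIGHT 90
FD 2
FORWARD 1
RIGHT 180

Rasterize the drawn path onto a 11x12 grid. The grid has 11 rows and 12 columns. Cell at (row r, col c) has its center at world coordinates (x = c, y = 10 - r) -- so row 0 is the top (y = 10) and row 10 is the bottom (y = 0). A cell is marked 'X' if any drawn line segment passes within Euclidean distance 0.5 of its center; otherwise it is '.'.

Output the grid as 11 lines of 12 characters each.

Segment 0: (6,3) -> (11,3)
Segment 1: (11,3) -> (11,1)
Segment 2: (11,1) -> (11,0)

Answer: ............
............
............
............
............
............
............
......XXXXXX
...........X
...........X
...........X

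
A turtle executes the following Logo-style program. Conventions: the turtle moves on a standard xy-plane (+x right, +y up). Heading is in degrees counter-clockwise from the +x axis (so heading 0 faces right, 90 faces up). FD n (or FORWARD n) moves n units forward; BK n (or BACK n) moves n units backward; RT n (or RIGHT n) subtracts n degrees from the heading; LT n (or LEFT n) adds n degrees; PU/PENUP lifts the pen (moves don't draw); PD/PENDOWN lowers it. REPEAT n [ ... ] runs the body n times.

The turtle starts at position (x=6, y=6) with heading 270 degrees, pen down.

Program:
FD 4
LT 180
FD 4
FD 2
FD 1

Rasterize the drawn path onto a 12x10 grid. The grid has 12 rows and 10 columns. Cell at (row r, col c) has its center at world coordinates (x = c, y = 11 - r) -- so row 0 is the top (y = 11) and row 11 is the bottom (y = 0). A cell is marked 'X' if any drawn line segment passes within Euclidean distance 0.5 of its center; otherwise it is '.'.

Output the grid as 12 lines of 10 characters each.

Segment 0: (6,6) -> (6,2)
Segment 1: (6,2) -> (6,6)
Segment 2: (6,6) -> (6,8)
Segment 3: (6,8) -> (6,9)

Answer: ..........
..........
......X...
......X...
......X...
......X...
......X...
......X...
......X...
......X...
..........
..........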